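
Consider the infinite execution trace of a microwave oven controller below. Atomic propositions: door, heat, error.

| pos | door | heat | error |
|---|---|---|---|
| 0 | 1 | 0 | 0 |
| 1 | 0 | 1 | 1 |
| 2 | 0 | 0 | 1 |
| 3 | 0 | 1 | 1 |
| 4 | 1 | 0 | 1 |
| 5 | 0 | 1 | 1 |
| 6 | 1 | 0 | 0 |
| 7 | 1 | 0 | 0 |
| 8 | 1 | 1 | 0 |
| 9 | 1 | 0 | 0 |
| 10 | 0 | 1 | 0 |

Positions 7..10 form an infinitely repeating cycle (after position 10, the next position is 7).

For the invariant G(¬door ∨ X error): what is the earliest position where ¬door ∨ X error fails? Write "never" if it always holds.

Check ¬door ∨ X error at each position in order: 0 ✓, 1 ✓, 2 ✓, 3 ✓, 4 ✓, 5 ✓.
At position 6 the labels are {door} and the next position 7 has {door}, so ¬door ∨ X error is false there. This is the first violation.

6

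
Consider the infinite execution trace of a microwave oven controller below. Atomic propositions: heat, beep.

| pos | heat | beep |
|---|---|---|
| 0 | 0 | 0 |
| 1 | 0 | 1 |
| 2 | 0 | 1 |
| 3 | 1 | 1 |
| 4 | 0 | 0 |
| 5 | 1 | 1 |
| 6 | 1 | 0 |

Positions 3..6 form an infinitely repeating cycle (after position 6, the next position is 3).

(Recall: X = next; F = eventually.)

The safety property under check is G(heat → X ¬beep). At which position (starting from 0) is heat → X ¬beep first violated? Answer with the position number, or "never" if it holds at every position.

Check heat → X ¬beep at each position in order: 0 ✓, 1 ✓, 2 ✓, 3 ✓, 4 ✓, 5 ✓.
At position 6 the labels are {heat} and the next position 3 has {beep, heat}, so heat → X ¬beep is false there. This is the first violation.

6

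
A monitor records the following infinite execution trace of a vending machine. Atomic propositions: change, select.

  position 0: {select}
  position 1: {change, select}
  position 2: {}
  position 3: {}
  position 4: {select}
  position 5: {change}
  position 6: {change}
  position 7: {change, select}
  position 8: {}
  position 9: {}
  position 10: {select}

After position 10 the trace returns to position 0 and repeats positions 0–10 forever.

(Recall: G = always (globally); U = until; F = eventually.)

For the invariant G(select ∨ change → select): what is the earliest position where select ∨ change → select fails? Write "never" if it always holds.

5

Check select ∨ change → select at each position in order: 0 ✓, 1 ✓, 2 ✓, 3 ✓, 4 ✓.
At position 5 the labels are {change}, so select ∨ change → select is false there. This is the first violation.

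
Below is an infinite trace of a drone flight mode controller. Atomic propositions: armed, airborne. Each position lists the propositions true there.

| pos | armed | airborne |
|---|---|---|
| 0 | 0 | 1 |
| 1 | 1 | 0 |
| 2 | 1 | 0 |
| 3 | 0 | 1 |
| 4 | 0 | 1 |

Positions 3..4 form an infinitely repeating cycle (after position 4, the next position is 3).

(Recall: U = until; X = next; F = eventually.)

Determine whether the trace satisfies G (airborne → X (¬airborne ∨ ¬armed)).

Satisfied

airborne → X (¬airborne ∨ ¬armed) holds at every position 0..4, and those are all positions ever visited, so G (airborne → X (¬airborne ∨ ¬armed)) holds.
Positions where airborne holds: 0, 3, 4.
Check X (¬airborne ∨ ¬armed) at each: 0→ok, 3→ok, 4→ok.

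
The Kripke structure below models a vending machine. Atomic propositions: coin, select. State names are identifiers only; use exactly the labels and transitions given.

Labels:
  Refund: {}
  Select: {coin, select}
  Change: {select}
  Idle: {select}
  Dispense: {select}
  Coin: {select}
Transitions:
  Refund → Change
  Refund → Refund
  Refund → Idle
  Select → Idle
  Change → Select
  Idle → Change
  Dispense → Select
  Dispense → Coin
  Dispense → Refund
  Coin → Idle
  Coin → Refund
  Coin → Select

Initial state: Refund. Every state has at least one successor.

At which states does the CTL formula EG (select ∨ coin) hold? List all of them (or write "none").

{Select, Change, Idle, Dispense, Coin}

States satisfying select ∨ coin: {Select, Change, Idle, Dispense, Coin}.
States satisfying EG (select ∨ coin): {Select, Change, Idle, Dispense, Coin}.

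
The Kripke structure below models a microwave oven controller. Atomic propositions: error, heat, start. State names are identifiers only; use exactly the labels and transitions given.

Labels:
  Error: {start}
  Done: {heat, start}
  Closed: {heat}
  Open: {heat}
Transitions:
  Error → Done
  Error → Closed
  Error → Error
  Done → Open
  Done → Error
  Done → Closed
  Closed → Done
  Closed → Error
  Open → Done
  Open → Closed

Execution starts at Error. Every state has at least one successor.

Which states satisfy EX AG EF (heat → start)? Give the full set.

{Error, Done, Closed, Open}

States satisfying AG EF (heat → start): {Error, Done, Closed, Open}.
States satisfying EX AG EF (heat → start): {Error, Done, Closed, Open}.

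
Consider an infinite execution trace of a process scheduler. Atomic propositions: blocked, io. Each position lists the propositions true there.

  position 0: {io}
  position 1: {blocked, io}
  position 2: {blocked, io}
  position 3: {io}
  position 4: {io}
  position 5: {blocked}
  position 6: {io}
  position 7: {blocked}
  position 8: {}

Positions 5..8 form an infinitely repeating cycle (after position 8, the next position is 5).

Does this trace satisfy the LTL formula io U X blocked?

Walking from position 0: X blocked first holds at position 0, and io holds at every earlier position along the way, so io U X blocked holds.

Satisfied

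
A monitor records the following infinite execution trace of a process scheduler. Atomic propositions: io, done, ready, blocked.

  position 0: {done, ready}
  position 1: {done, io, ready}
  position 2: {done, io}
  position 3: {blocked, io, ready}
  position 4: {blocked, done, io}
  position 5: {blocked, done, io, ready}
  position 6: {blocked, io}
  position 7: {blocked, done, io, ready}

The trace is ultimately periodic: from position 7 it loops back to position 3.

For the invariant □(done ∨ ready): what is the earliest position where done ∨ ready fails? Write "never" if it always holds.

Check done ∨ ready at each position in order: 0 ✓, 1 ✓, 2 ✓, 3 ✓, 4 ✓, 5 ✓.
At position 6 the labels are {blocked, io}, so done ∨ ready is false there. This is the first violation.

6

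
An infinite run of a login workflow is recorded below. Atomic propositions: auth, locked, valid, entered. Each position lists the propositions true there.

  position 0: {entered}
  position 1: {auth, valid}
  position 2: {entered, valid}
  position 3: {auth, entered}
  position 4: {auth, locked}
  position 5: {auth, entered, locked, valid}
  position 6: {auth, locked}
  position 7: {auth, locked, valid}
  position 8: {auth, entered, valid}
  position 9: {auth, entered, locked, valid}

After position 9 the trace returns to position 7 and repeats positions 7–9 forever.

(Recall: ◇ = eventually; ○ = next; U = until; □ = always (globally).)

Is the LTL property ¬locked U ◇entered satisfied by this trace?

Satisfied

Walking from position 0: ◇entered first holds at position 0, and ¬locked holds at every earlier position along the way, so ¬locked U ◇entered holds.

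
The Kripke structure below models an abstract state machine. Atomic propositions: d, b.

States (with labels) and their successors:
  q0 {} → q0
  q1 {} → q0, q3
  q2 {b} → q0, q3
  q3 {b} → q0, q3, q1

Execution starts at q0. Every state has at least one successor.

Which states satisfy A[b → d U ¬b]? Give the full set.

States satisfying b → d: {q0, q1}.
States satisfying ¬b: {q0, q1}.
States satisfying A[b → d U ¬b]: {q0, q1}.

{q0, q1}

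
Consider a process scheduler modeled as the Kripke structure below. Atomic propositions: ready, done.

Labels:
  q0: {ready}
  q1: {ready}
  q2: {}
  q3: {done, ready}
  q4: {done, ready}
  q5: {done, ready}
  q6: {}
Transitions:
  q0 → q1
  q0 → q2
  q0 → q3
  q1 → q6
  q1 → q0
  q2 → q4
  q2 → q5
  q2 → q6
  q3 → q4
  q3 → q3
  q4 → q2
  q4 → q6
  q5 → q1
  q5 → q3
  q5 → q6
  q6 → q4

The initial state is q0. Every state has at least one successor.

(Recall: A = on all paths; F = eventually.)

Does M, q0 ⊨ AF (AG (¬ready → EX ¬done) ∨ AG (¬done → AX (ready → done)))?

Violated

States satisfying AF (AG (¬ready → EX ¬done) ∨ AG (¬done → AX (ready → done))): ∅.
There is a path from q0 along which AG (¬ready → EX ¬done) ∨ AG (¬done → AX (ready → done)) never holds.
q0 ∉ Sat(AF (AG (¬ready → EX ¬done) ∨ AG (¬done → AX (ready → done)))).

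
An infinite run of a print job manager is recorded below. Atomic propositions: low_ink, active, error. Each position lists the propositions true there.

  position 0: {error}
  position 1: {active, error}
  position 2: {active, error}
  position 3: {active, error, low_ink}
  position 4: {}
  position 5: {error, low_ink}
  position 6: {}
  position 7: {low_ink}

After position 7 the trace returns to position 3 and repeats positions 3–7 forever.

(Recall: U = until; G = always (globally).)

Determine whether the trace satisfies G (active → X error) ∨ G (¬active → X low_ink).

No

active → X error must hold at every position from 0 onward. It fails at position 3, so G (active → X error) is false.
Positions where active holds: 1, 2, 3.
Check X error at each: 1→ok, 2→ok, 3→fails.
¬active → X low_ink must hold at every position from 0 onward. It fails at position 0, so G (¬active → X low_ink) is false.
Positions where ¬active holds: 0, 4, 5, 6, 7.
Check X low_ink at each: 0→fails, 4→ok, 5→fails, 6→ok, 7→ok.
At position 0: G (active → X error) is false; G (¬active → X low_ink) is false; so G (active → X error) ∨ G (¬active → X low_ink) is false.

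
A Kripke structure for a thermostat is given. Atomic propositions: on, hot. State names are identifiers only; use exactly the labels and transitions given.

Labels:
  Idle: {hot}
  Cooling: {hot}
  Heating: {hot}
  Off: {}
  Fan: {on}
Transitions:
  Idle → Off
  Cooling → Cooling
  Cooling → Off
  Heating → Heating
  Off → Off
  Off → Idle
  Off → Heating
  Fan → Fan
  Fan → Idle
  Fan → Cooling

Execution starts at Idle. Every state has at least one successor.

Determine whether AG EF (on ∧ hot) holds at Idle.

States satisfying EF (on ∧ hot): ∅.
States satisfying AG EF (on ∧ hot): ∅.
Heating is reachable from Idle and violates EF (on ∧ hot), so AG fails at Idle.
Idle ∉ Sat(AG EF (on ∧ hot)).

Does not hold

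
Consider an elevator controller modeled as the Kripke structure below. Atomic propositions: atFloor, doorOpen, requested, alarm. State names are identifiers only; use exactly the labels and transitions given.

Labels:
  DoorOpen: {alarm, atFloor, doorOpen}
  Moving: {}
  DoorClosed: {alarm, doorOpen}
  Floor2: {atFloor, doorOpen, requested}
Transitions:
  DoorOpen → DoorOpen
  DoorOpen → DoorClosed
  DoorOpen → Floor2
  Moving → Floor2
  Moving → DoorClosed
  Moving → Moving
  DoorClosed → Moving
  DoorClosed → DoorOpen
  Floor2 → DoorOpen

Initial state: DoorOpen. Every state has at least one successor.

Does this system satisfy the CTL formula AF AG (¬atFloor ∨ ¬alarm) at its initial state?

Violated

States satisfying AG (¬atFloor ∨ ¬alarm): ∅.
States satisfying AF AG (¬atFloor ∨ ¬alarm): ∅.
There is a path from DoorOpen along which AG (¬atFloor ∨ ¬alarm) never holds.
DoorOpen ∉ Sat(AF AG (¬atFloor ∨ ¬alarm)).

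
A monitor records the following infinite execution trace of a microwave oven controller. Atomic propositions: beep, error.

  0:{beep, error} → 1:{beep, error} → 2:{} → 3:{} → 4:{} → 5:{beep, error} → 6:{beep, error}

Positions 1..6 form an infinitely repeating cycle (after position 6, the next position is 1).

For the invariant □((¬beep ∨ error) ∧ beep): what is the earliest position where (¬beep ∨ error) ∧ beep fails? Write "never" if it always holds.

2

Check (¬beep ∨ error) ∧ beep at each position in order: 0 ✓, 1 ✓.
At position 2 the labels are {}, so (¬beep ∨ error) ∧ beep is false there. This is the first violation.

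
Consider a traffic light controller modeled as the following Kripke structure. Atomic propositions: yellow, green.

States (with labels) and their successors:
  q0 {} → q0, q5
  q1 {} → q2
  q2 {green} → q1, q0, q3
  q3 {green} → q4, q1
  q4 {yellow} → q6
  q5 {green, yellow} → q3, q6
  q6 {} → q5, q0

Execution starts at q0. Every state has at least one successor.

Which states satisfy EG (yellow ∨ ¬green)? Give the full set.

{q0, q4, q5, q6}

States satisfying yellow ∨ ¬green: {q0, q1, q4, q5, q6}.
States satisfying EG (yellow ∨ ¬green): {q0, q4, q5, q6}.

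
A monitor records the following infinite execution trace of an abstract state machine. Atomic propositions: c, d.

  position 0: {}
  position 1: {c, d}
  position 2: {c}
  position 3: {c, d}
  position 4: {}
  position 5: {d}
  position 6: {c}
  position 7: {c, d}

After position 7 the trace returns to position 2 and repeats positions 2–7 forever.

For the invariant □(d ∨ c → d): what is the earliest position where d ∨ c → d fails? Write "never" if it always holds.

Check d ∨ c → d at each position in order: 0 ✓, 1 ✓.
At position 2 the labels are {c}, so d ∨ c → d is false there. This is the first violation.

2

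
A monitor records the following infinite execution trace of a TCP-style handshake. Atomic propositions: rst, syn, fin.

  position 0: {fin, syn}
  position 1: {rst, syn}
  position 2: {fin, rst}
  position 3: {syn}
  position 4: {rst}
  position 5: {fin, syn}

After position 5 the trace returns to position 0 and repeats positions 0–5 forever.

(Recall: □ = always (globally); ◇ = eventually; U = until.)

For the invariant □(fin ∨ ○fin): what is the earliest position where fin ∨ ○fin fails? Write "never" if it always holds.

3

Check fin ∨ ○fin at each position in order: 0 ✓, 1 ✓, 2 ✓.
At position 3 the labels are {syn} and the next position 4 has {rst}, so fin ∨ ○fin is false there. This is the first violation.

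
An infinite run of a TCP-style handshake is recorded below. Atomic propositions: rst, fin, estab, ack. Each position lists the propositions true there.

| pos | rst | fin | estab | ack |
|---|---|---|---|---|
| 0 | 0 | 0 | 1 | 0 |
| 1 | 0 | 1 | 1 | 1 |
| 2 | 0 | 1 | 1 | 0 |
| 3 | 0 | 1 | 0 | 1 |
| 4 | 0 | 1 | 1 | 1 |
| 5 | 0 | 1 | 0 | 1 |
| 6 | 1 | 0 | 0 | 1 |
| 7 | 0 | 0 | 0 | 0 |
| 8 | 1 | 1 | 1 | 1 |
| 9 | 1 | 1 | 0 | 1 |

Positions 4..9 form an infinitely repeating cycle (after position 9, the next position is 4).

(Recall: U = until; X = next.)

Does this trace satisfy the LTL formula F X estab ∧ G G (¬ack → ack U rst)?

Does not hold

X estab holds at position 0, which is reachable from 0, so F X estab holds.
G (¬ack → ack U rst) must hold at every position from 0 onward. It fails at position 0, so G G (¬ack → ack U rst) is false.
At position 0: F X estab is true; G G (¬ack → ack U rst) is false; so F X estab ∧ G G (¬ack → ack U rst) is false.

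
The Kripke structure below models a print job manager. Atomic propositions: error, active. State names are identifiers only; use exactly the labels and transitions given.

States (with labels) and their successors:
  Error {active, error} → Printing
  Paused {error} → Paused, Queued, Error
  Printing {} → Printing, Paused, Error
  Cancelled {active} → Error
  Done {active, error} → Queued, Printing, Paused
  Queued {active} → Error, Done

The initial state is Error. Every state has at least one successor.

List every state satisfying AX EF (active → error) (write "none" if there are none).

States satisfying EF (active → error): {Error, Paused, Printing, Cancelled, Done, Queued}.
States satisfying AX EF (active → error): {Error, Paused, Printing, Cancelled, Done, Queued}.

{Error, Paused, Printing, Cancelled, Done, Queued}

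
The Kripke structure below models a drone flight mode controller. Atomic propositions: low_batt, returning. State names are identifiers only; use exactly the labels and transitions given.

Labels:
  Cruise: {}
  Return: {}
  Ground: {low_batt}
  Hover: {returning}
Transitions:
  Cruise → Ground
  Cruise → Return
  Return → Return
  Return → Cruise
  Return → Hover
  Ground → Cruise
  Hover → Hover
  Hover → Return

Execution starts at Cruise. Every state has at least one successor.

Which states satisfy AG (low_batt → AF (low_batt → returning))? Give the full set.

States satisfying low_batt → AF (low_batt → returning): {Cruise, Return, Ground, Hover}.
States satisfying AG (low_batt → AF (low_batt → returning)): {Cruise, Return, Ground, Hover}.

{Cruise, Return, Ground, Hover}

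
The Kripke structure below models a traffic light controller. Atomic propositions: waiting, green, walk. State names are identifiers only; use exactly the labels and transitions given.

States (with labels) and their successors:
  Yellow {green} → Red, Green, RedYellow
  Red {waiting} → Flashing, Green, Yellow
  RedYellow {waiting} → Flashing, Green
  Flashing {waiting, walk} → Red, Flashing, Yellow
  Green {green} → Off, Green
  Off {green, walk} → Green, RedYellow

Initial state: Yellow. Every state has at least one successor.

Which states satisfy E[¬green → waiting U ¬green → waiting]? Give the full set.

States satisfying ¬green → waiting: {Yellow, Red, RedYellow, Flashing, Green, Off}.
States satisfying E[¬green → waiting U ¬green → waiting]: {Yellow, Red, RedYellow, Flashing, Green, Off}.

{Yellow, Red, RedYellow, Flashing, Green, Off}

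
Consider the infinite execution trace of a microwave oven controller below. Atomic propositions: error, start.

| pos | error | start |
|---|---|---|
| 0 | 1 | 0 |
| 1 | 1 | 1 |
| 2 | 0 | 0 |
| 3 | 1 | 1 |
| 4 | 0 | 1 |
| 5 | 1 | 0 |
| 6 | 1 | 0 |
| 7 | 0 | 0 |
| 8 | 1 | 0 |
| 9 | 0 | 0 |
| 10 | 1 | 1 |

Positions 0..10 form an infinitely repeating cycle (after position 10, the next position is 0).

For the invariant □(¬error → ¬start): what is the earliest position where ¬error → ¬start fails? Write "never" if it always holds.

4

Check ¬error → ¬start at each position in order: 0 ✓, 1 ✓, 2 ✓, 3 ✓.
At position 4 the labels are {start}, so ¬error → ¬start is false there. This is the first violation.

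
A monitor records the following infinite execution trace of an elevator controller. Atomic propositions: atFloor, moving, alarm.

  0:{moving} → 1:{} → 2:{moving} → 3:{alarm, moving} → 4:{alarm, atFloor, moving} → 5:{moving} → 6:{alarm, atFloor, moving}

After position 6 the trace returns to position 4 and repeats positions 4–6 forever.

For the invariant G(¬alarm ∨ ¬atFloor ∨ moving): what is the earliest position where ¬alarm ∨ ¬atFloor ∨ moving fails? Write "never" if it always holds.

¬alarm ∨ ¬atFloor ∨ moving holds at every position 0..6, and those are all the positions the trace ever visits, so the invariant G(¬alarm ∨ ¬atFloor ∨ moving) is never violated.

never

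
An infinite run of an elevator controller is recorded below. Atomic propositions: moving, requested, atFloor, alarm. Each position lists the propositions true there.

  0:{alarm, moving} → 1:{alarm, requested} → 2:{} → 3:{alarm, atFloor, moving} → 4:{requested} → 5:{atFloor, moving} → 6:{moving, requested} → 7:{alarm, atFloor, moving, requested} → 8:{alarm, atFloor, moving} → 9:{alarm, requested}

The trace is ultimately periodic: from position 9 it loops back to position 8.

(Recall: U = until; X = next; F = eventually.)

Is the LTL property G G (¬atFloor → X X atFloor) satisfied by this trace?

G (¬atFloor → X X atFloor) must hold at every position from 0 onward. It fails at position 0, so G G (¬atFloor → X X atFloor) is false.

No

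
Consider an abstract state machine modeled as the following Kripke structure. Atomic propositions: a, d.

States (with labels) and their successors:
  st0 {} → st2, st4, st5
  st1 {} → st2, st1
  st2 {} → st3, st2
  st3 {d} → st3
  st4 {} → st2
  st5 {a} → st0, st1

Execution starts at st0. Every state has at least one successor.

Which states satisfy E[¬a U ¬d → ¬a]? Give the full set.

{st0, st1, st2, st3, st4}

States satisfying ¬a: {st0, st1, st2, st3, st4}.
States satisfying ¬d → ¬a: {st0, st1, st2, st3, st4}.
States satisfying E[¬a U ¬d → ¬a]: {st0, st1, st2, st3, st4}.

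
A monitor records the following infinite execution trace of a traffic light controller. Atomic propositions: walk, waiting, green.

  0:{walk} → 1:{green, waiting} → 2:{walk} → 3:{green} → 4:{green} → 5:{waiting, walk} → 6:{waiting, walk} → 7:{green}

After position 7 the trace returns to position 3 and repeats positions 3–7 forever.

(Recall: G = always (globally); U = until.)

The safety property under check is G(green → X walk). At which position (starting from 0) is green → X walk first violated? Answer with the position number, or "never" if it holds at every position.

3

Check green → X walk at each position in order: 0 ✓, 1 ✓, 2 ✓.
At position 3 the labels are {green} and the next position 4 has {green}, so green → X walk is false there. This is the first violation.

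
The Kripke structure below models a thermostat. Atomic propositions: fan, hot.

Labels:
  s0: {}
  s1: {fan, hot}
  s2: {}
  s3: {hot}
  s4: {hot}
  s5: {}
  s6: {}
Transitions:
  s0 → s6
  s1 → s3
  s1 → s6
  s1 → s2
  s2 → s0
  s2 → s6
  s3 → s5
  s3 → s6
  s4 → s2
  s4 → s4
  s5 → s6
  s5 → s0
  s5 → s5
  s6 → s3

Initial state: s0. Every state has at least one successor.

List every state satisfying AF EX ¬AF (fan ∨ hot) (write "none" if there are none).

{s0, s1, s2, s3, s5, s6}

States satisfying EX ¬AF (fan ∨ hot): {s3, s5}.
States satisfying AF EX ¬AF (fan ∨ hot): {s0, s1, s2, s3, s5, s6}.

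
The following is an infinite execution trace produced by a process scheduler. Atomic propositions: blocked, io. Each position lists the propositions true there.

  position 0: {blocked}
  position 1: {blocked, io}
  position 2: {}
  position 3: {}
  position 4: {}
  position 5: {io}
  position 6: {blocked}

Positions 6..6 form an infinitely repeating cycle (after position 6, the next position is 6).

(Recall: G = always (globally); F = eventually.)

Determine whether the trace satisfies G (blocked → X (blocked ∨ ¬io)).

Satisfied

blocked → X (blocked ∨ ¬io) holds at every position 0..6, and those are all positions ever visited, so G (blocked → X (blocked ∨ ¬io)) holds.
Positions where blocked holds: 0, 1, 6.
Check X (blocked ∨ ¬io) at each: 0→ok, 1→ok, 6→ok.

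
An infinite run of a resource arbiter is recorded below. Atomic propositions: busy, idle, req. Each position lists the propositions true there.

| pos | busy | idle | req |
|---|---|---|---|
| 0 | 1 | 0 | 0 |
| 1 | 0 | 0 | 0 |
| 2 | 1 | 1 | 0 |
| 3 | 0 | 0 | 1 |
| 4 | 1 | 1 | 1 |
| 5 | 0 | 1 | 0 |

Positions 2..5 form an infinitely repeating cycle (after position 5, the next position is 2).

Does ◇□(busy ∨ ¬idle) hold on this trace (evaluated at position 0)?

□(busy ∨ ¬idle) is false at every position 0..5, so it never becomes true and ◇□(busy ∨ ¬idle) fails.

Does not hold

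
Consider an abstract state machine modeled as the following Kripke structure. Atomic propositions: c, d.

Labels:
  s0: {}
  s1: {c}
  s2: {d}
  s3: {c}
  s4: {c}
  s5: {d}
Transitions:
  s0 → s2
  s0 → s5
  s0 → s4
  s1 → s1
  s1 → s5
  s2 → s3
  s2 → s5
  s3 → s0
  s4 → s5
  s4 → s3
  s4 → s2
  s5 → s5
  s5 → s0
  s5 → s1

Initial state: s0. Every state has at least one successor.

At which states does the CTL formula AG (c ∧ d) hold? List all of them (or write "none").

none

States satisfying c ∧ d: ∅.
States satisfying AG (c ∧ d): ∅.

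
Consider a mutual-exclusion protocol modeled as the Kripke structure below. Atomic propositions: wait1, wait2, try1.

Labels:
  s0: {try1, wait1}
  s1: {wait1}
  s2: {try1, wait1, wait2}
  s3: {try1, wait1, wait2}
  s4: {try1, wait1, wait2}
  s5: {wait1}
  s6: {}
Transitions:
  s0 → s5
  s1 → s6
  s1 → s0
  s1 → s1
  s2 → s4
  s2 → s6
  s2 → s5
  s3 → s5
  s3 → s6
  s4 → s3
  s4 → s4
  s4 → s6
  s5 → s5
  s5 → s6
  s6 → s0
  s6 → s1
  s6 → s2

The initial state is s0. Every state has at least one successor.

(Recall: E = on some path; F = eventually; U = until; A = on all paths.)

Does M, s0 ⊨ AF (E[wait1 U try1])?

States satisfying E[wait1 U try1]: {s0, s1, s2, s3, s4}.
States satisfying AF (E[wait1 U try1]): {s0, s1, s2, s3, s4, s6}.
s0 ∈ Sat(AF (E[wait1 U try1])).

Yes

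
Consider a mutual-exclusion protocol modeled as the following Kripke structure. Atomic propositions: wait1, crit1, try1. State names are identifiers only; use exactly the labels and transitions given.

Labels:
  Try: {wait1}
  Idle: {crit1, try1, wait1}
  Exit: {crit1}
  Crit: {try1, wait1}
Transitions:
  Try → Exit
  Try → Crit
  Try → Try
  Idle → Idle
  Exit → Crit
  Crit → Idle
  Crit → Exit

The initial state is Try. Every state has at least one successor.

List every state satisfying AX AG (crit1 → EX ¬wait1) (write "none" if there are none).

none

States satisfying AG (crit1 → EX ¬wait1): ∅.
States satisfying AX AG (crit1 → EX ¬wait1): ∅.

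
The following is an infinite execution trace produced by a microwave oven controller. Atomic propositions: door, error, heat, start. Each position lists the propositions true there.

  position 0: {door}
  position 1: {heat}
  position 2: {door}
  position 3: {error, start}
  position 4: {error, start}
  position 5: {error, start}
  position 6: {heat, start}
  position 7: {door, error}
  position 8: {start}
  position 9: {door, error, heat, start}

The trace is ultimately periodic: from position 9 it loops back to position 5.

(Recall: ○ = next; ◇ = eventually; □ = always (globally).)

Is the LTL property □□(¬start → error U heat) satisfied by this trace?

Does not hold

□(¬start → error U heat) must hold at every position from 0 onward. It fails at position 0, so □□(¬start → error U heat) is false.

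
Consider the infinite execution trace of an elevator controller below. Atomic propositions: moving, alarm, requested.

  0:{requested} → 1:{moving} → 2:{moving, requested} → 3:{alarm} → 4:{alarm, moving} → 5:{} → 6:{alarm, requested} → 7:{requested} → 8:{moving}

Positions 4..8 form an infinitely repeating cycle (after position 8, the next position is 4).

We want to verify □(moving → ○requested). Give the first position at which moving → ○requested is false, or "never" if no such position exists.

Check moving → ○requested at each position in order: 0 ✓, 1 ✓.
At position 2 the labels are {moving, requested} and the next position 3 has {alarm}, so moving → ○requested is false there. This is the first violation.

2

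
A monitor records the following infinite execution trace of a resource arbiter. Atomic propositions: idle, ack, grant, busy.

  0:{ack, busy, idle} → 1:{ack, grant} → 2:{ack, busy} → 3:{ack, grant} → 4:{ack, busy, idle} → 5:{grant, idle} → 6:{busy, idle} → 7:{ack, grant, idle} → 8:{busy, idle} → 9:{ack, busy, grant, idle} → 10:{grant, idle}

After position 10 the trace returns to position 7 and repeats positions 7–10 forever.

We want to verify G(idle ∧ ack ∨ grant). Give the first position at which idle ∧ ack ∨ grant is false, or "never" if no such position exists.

2

Check idle ∧ ack ∨ grant at each position in order: 0 ✓, 1 ✓.
At position 2 the labels are {ack, busy}, so idle ∧ ack ∨ grant is false there. This is the first violation.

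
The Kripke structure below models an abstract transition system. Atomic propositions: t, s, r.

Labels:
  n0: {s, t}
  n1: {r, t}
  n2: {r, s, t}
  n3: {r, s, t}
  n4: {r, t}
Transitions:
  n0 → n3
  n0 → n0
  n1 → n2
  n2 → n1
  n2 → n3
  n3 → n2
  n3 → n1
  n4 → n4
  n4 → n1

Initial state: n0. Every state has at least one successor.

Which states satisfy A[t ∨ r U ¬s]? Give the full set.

States satisfying t ∨ r: {n0, n1, n2, n3, n4}.
States satisfying ¬s: {n1, n4}.
States satisfying A[t ∨ r U ¬s]: {n1, n4}.

{n1, n4}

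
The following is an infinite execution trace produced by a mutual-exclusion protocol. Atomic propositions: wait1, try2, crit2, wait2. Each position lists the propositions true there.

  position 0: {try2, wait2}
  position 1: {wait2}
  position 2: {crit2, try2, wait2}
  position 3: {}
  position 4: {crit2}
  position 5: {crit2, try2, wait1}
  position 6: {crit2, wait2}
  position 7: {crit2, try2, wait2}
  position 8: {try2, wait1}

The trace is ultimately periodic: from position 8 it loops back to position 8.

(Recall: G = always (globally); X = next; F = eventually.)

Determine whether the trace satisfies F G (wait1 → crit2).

Does not hold

G (wait1 → crit2) is false at every position 0..8, so it never becomes true and F G (wait1 → crit2) fails.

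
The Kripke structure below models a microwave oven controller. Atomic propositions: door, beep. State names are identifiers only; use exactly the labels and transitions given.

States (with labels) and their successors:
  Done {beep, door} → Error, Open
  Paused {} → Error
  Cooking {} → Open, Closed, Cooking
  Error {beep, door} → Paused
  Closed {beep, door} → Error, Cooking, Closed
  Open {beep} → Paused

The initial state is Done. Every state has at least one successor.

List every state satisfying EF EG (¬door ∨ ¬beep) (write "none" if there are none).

States satisfying EG (¬door ∨ ¬beep): {Cooking}.
States satisfying EF EG (¬door ∨ ¬beep): {Cooking, Closed}.

{Cooking, Closed}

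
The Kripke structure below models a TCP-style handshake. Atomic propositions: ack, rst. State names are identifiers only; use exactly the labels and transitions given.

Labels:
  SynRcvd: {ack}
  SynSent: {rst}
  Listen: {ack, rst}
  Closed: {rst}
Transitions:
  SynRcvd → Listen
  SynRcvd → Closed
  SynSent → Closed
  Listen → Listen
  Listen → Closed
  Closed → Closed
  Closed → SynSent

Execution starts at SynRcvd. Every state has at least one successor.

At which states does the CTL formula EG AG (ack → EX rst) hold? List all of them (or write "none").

{SynRcvd, SynSent, Listen, Closed}

States satisfying AG (ack → EX rst): {SynRcvd, SynSent, Listen, Closed}.
States satisfying EG AG (ack → EX rst): {SynRcvd, SynSent, Listen, Closed}.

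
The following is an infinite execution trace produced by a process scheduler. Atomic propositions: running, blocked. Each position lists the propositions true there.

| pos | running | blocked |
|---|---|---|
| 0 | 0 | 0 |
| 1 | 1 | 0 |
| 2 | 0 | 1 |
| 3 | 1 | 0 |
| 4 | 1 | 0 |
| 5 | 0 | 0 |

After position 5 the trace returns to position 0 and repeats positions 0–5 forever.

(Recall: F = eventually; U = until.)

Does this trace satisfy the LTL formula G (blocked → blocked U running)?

blocked → blocked U running holds at every position 0..5, and those are all positions ever visited, so G (blocked → blocked U running) holds.
Positions where blocked holds: 2.
Check blocked U running at each: 2→ok.

Yes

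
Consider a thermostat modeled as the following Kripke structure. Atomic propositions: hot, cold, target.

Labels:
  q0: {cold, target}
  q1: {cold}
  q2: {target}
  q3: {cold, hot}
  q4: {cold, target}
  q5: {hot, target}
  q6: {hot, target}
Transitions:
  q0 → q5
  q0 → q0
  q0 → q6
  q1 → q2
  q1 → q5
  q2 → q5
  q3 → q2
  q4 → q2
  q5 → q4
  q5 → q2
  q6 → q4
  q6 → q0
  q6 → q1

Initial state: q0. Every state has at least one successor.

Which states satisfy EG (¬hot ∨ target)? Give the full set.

States satisfying ¬hot ∨ target: {q0, q1, q2, q4, q5, q6}.
States satisfying EG (¬hot ∨ target): {q0, q1, q2, q4, q5, q6}.

{q0, q1, q2, q4, q5, q6}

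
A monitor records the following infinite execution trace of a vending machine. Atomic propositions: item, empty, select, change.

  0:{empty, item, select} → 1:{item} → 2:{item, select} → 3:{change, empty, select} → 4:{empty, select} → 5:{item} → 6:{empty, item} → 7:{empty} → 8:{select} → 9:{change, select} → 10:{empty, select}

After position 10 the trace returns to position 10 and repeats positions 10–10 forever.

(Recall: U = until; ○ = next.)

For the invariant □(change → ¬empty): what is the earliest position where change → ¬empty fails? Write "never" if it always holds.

3

Check change → ¬empty at each position in order: 0 ✓, 1 ✓, 2 ✓.
At position 3 the labels are {change, empty, select}, so change → ¬empty is false there. This is the first violation.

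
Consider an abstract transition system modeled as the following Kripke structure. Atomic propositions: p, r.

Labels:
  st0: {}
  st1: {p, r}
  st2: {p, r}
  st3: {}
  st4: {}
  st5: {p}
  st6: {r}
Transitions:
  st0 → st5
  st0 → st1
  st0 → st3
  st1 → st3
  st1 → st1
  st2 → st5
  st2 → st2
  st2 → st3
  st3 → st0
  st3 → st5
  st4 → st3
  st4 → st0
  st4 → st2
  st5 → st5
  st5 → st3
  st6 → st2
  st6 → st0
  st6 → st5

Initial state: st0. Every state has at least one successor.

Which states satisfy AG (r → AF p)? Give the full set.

States satisfying r → AF p: {st0, st1, st2, st3, st4, st5}.
States satisfying AG (r → AF p): {st0, st1, st2, st3, st4, st5}.

{st0, st1, st2, st3, st4, st5}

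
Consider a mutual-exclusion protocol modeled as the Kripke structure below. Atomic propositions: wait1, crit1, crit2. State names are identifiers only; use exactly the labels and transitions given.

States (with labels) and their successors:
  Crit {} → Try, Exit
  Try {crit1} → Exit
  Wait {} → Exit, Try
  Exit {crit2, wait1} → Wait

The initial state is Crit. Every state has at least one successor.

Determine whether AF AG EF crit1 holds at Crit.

States satisfying AG EF crit1: {Crit, Try, Wait, Exit}.
States satisfying AF AG EF crit1: {Crit, Try, Wait, Exit}.
Crit ∈ Sat(AF AG EF crit1).

Yes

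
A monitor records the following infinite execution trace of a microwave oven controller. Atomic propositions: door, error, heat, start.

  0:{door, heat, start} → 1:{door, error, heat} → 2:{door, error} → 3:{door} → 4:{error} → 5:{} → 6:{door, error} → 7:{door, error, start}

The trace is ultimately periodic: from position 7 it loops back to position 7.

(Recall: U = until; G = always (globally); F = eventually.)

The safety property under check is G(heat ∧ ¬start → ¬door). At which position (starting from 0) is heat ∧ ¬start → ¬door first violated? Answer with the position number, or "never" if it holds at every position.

Check heat ∧ ¬start → ¬door at each position in order: 0 ✓.
At position 1 the labels are {door, error, heat}, so heat ∧ ¬start → ¬door is false there. This is the first violation.

1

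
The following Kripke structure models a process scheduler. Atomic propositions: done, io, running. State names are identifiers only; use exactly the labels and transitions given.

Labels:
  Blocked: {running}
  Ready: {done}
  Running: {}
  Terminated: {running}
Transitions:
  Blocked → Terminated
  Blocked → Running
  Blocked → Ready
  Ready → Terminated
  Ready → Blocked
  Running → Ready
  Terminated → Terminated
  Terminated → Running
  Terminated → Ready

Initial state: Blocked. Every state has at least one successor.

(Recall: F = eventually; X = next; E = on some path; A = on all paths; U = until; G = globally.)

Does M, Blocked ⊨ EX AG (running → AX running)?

Violated

States satisfying AG (running → AX running): ∅.
States satisfying EX AG (running → AX running): ∅.
No suitable path/successor from Blocked witnesses the formula.
Blocked ∉ Sat(EX AG (running → AX running)).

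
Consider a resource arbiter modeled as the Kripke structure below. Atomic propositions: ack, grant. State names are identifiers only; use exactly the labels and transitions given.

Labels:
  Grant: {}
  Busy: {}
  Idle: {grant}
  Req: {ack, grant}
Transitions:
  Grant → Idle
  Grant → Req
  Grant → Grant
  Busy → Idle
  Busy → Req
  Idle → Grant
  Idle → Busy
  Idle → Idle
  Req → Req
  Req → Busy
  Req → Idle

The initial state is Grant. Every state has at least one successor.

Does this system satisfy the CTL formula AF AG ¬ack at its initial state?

States satisfying AG ¬ack: ∅.
States satisfying AF AG ¬ack: ∅.
There is a path from Grant along which AG ¬ack never holds.
Grant ∉ Sat(AF AG ¬ack).

Does not hold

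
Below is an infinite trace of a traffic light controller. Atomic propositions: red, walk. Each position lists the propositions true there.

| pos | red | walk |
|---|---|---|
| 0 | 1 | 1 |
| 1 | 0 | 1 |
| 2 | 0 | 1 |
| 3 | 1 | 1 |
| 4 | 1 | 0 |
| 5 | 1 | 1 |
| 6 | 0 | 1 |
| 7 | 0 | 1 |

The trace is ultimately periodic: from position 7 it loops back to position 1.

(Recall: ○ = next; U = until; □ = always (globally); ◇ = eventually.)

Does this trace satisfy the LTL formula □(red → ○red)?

red → ○red must hold at every position from 0 onward. It fails at position 0, so □(red → ○red) is false.
Positions where red holds: 0, 3, 4, 5.
Check ○red at each: 0→fails, 3→ok, 4→ok, 5→fails.

Does not hold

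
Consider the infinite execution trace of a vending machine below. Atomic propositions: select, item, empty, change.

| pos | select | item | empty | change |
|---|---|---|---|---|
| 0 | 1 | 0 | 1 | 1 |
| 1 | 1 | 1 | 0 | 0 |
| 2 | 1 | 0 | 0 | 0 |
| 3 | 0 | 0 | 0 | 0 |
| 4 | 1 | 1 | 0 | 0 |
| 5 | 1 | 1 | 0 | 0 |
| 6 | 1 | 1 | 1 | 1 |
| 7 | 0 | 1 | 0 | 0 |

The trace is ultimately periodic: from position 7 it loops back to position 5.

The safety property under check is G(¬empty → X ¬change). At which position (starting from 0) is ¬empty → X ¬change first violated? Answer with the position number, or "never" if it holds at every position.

5

Check ¬empty → X ¬change at each position in order: 0 ✓, 1 ✓, 2 ✓, 3 ✓, 4 ✓.
At position 5 the labels are {item, select} and the next position 6 has {change, empty, item, select}, so ¬empty → X ¬change is false there. This is the first violation.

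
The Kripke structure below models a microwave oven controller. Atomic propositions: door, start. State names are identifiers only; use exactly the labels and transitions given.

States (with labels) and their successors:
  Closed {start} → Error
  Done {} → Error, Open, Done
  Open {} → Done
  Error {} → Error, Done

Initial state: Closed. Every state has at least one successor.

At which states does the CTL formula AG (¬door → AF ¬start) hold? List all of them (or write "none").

{Closed, Done, Open, Error}

States satisfying ¬door → AF ¬start: {Closed, Done, Open, Error}.
States satisfying AG (¬door → AF ¬start): {Closed, Done, Open, Error}.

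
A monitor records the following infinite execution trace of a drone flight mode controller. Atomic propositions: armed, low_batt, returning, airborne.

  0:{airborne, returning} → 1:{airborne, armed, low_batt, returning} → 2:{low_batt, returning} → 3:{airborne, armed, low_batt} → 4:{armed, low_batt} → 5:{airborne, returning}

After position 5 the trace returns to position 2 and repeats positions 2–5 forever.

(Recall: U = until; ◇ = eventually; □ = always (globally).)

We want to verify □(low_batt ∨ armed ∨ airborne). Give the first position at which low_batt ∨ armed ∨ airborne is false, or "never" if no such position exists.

low_batt ∨ armed ∨ airborne holds at every position 0..5, and those are all the positions the trace ever visits, so the invariant □(low_batt ∨ armed ∨ airborne) is never violated.

never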